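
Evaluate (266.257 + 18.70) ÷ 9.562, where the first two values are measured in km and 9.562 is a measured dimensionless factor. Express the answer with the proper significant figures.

29.80 km

266.257 km + 18.70 km = 284.957 km; the sum is limited to 2 decimal places (5 s.f.).
Carrying full precision, 284.957 ÷ 9.562 = 29.8009830579… km; 9.562 has 4 s.f., so the result keeps min(5, 4) = 4 s.f.
Rounded to 4 significant figures: 29.80 km.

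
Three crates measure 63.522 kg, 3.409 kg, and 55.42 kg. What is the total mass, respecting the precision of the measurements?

122.35 kg

63.522 kg + 3.409 kg + 55.42 kg = 122.351 kg.
Addition/subtraction keeps the fewest decimal places: 63.522 → 3 decimal places, 3.409 → 3 decimal places, 55.42 → 2 decimal places; limit is 2.
Rounded to 2 decimal places: 122.35 kg.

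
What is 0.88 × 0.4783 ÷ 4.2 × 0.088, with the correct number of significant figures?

0.88 × 0.4783 ÷ 4.2 × 0.088 = 0.00881894095238…
Multiplication/division keeps the fewest significant figures: 0.88 → 2 s.f., 0.4783 → 4 s.f., 4.2 → 2 s.f., 0.088 → 2 s.f.; limit is 2.
Rounded to 2 significant figures: 8.8 × 10⁻³.

8.8 × 10⁻³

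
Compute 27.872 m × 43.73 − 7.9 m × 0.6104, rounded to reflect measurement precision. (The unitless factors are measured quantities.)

27.872 × 43.73 = 1218.84256 → 1.219 × 10³ m (4 s.f., last digit at the 10^0 place).
7.9 × 0.6104 = 4.82216 → 4.8 m (2 s.f., last digit at the 10^-1 place).
Difference: 1214.0204 m; keep the coarser place, 10^0.
Result: 1.214 × 10³ m.

1.214 × 10³ m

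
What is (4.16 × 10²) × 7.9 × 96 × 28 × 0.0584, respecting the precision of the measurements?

(4.16 × 10²) × 7.9 × 96 × 28 × 0.0584 = 515896.44288
Multiplication/division keeps the fewest significant figures: 4.16 × 10² → 3 s.f., 7.9 → 2 s.f., 96 → 2 s.f., 28 → 2 s.f., 0.0584 → 3 s.f.; limit is 2.
Rounded to 2 significant figures: 5.2 × 10⁵.

5.2 × 10⁵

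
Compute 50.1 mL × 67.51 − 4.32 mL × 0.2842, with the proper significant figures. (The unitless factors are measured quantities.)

50.1 × 67.51 = 3382.251 → 3.38 × 10³ mL (3 s.f., last digit at the 10^1 place).
4.32 × 0.2842 = 1.227744 → 1.23 mL (3 s.f., last digit at the 10^-2 place).
Difference: 3381.023256 mL; keep the coarser place, 10^1.
Result: 3.38 × 10³ mL.

3.38 × 10³ mL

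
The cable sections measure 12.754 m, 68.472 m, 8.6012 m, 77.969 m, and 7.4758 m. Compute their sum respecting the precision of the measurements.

12.754 m + 68.472 m + 8.6012 m + 77.969 m + 7.4758 m = 175.2720 m.
Addition/subtraction keeps the fewest decimal places: 12.754 → 3 decimal places, 68.472 → 3 decimal places, 8.6012 → 4 decimal places, 77.969 → 3 decimal places, 7.4758 → 4 decimal places; limit is 3.
Rounded to 3 decimal places: 175.272 m.

175.272 m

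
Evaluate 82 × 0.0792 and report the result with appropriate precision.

6.5

82 × 0.0792 = 6.4944
Multiplication/division keeps the fewest significant figures: 82 → 2 s.f., 0.0792 → 3 s.f.; limit is 2.
Rounded to 2 significant figures: 6.5.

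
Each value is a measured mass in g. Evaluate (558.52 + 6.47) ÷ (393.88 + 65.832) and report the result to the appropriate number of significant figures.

558.52 + 6.47 = 564.99, limited to 2 d.p. → 5 s.f.; 393.88 + 65.832 = 459.712, limited to 2 d.p. → 5 s.f.
Carrying full precision, 564.99 ÷ 459.712 = 1.22900859669…; keep min(5, 5) = 5 s.f.
Rounded to 5 significant figures: 1.2290.

1.2290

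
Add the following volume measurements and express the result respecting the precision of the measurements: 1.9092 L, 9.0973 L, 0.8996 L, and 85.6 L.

97.5 L

1.9092 L + 9.0973 L + 0.8996 L + 85.6 L = 97.5061 L.
Addition/subtraction keeps the fewest decimal places: 1.9092 → 4 decimal places, 9.0973 → 4 decimal places, 0.8996 → 4 decimal places, 85.6 → 1 decimal place; limit is 1.
Rounded to 1 decimal place: 97.5 L.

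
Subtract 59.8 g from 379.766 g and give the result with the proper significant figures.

320.0 g

379.766 g − 59.8 g = 319.966 g.
Addition/subtraction keeps the fewest decimal places: 379.766 → 3 decimal places, 59.8 → 1 decimal place; limit is 1.
Rounded to 1 decimal place: 320.0 g.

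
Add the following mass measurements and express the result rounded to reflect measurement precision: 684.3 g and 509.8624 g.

684.3 g + 509.8624 g = 1194.1624 g.
Addition/subtraction keeps the fewest decimal places: 684.3 → 1 decimal place, 509.8624 → 4 decimal places; limit is 1.
Rounded to 1 decimal place: 1.1942 × 10³ g.

1.1942 × 10³ g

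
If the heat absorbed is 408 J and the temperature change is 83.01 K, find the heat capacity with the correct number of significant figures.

4.92 J/K

heat capacity = 408 J ÷ 83.01 K = 4.91507047344… J/K.
408 has 3 significant figures; 83.01 has 4.
Division/multiplication keeps the fewest: 3 significant figures.
Rounded: 4.92 J/K.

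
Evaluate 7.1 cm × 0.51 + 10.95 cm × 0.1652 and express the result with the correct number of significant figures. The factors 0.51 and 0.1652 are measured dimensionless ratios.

7.1 × 0.51 = 3.621 → 3.6 cm (2 s.f., last digit at the 10^-1 place).
10.95 × 0.1652 = 1.80894 → 1.809 cm (4 s.f., last digit at the 10^-3 place).
Sum: 5.42994 cm; keep the coarser place, 10^-1.
Result: 5.4 cm.

5.4 cm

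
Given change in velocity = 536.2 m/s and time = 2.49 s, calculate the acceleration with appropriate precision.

acceleration = 536.2 m/s ÷ 2.49 s = 215.341365462… m/s².
536.2 has 4 significant figures; 2.49 has 3.
Division/multiplication keeps the fewest: 3 significant figures.
Rounded: 215 m/s².

215 m/s²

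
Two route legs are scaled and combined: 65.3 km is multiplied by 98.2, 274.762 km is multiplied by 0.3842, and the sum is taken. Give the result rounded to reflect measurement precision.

65.3 × 98.2 = 6412.46 → 6.41 × 10^3 km (3 s.f., last digit at the 10^1 place).
274.762 × 0.3842 = 105.5635604 → 105.6 km (4 s.f., last digit at the 10^-1 place).
Sum: 6518.0235604 km; keep the coarser place, 10^1.
Result: 6.52 × 10^3 km.

6.52 × 10^3 km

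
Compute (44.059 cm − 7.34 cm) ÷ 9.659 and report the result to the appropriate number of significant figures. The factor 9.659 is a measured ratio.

3.802 cm

44.059 cm − 7.34 cm = 36.719 cm; the difference is limited to 2 decimal places (4 s.f.).
Carrying full precision, 36.719 ÷ 9.659 = 3.80153224972… cm; 9.659 has 4 s.f., so the result keeps min(4, 4) = 4 s.f.
Rounded to 4 significant figures: 3.802 cm.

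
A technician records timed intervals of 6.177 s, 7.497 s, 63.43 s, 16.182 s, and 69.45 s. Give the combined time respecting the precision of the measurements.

162.74 s

6.177 s + 7.497 s + 63.43 s + 16.182 s + 69.45 s = 162.736 s.
Addition/subtraction keeps the fewest decimal places: 6.177 → 3 decimal places, 7.497 → 3 decimal places, 63.43 → 2 decimal places, 16.182 → 3 decimal places, 69.45 → 2 decimal places; limit is 2.
Rounded to 2 decimal places: 162.74 s.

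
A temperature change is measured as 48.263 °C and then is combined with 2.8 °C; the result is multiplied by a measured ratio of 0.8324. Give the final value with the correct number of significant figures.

48.263 °C + 2.8 °C = 51.063 °C; the sum is limited to 1 decimal place (3 s.f.).
Carrying full precision, 51.063 × 0.8324 = 42.5048412 °C; 0.8324 has 4 s.f., so the result keeps min(3, 4) = 3 s.f.
Rounded to 3 significant figures: 42.5 °C.

42.5 °C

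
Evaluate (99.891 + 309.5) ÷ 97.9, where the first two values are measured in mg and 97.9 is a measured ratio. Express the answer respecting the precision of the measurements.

99.891 mg + 309.5 mg = 409.391 mg; the sum is limited to 1 decimal place (4 s.f.).
Carrying full precision, 409.391 ÷ 97.9 = 4.18172625128… mg; 97.9 has 3 s.f., so the result keeps min(4, 3) = 3 s.f.
Rounded to 3 significant figures: 4.18 mg.

4.18 mg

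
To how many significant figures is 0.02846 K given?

4

0.02846: leading zeros are not significant.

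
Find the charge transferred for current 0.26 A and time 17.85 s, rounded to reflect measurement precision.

4.6 C

charge transferred = 0.26 A × 17.85 s = 4.641 C.
0.26 has 2 significant figures; 17.85 has 4.
Division/multiplication keeps the fewest: 2 significant figures.
Rounded: 4.6 C.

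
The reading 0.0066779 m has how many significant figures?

0.0066779: leading zeros are not significant.

5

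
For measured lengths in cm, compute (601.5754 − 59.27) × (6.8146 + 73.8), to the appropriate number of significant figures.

4.37 × 10⁴ cm²

601.5754 − 59.27 = 542.3054, limited to 2 d.p. → 5 s.f.; 6.8146 + 73.8 = 80.6146, limited to 1 d.p. → 3 s.f.
Carrying full precision, 542.3054 × 80.6146 = 43717.7328988…; keep min(5, 3) = 3 s.f.
Rounded to 3 significant figures: 4.37 × 10⁴ cm².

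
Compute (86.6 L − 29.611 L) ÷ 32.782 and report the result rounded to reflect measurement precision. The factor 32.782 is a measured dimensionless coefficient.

1.74 L

86.6 L − 29.611 L = 56.989 L; the difference is limited to 1 decimal place (3 s.f.).
Carrying full precision, 56.989 ÷ 32.782 = 1.73842352511… L; 32.782 has 5 s.f., so the result keeps min(3, 5) = 3 s.f.
Rounded to 3 significant figures: 1.74 L.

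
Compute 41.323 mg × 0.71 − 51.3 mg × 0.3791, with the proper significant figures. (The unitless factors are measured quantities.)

1.0 × 10¹ mg

41.323 × 0.71 = 29.33933 → 29 mg (2 s.f., last digit at the 10^0 place).
51.3 × 0.3791 = 19.44783 → 19.4 mg (3 s.f., last digit at the 10^-1 place).
Difference: 9.8915 mg; keep the coarser place, 10^0.
Result: 1.0 × 10¹ mg.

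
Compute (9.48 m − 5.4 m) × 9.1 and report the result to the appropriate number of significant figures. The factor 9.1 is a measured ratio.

37 m

9.48 m − 5.4 m = 4.08 m; the difference is limited to 1 decimal place (2 s.f.).
Carrying full precision, 4.08 × 9.1 = 37.128 m; 9.1 has 2 s.f., so the result keeps min(2, 2) = 2 s.f.
Rounded to 2 significant figures: 37 m.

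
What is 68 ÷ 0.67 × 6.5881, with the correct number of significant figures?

6.7 × 10^2

68 ÷ 0.67 × 6.5881 = 668.642985075…
Multiplication/division keeps the fewest significant figures: 68 → 2 s.f., 0.67 → 2 s.f., 6.5881 → 5 s.f.; limit is 2.
Rounded to 2 significant figures: 6.7 × 10^2.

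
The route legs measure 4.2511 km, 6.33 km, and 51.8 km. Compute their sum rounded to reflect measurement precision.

4.2511 km + 6.33 km + 51.8 km = 62.3811 km.
Addition/subtraction keeps the fewest decimal places: 4.2511 → 4 decimal places, 6.33 → 2 decimal places, 51.8 → 1 decimal place; limit is 1.
Rounded to 1 decimal place: 62.4 km.

62.4 km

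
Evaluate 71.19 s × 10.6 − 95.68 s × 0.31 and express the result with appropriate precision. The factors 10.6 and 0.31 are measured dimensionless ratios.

725 s

71.19 × 10.6 = 754.614 → 755 s (3 s.f., last digit at the 10^0 place).
95.68 × 0.31 = 29.6608 → 3.0 × 10^1 s (2 s.f., last digit at the 10^0 place).
Difference: 724.9532 s; keep the coarser place, 10^0.
Result: 725 s.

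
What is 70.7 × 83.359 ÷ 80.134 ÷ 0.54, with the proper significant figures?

70.7 × 83.359 ÷ 80.134 ÷ 0.54 = 136.195051529…
Multiplication/division keeps the fewest significant figures: 70.7 → 3 s.f., 83.359 → 5 s.f., 80.134 → 5 s.f., 0.54 → 2 s.f.; limit is 2.
Rounded to 2 significant figures: 1.4 × 10^2.

1.4 × 10^2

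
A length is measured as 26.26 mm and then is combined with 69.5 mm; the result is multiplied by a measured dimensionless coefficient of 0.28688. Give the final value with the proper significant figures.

27.5 mm

26.26 mm + 69.5 mm = 95.76 mm; the sum is limited to 1 decimal place (3 s.f.).
Carrying full precision, 95.76 × 0.28688 = 27.4716288 mm; 0.28688 has 5 s.f., so the result keeps min(3, 5) = 3 s.f.
Rounded to 3 significant figures: 27.5 mm.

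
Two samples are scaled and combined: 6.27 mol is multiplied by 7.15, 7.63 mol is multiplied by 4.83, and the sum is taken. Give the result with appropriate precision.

81.7 mol

6.27 × 7.15 = 44.8305 → 44.8 mol (3 s.f., last digit at the 10^-1 place).
7.63 × 4.83 = 36.8529 → 36.9 mol (3 s.f., last digit at the 10^-1 place).
Sum: 81.6834 mol; keep the coarser place, 10^-1.
Result: 81.7 mol.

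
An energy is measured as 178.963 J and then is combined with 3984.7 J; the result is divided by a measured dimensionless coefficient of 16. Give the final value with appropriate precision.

178.963 J + 3984.7 J = 4163.663 J; the sum is limited to 1 decimal place (5 s.f.).
Carrying full precision, 4163.663 ÷ 16 = 260.2289375 J; 16 has 2 s.f., so the result keeps min(5, 2) = 2 s.f.
Rounded to 2 significant figures: 2.6 × 10² J.

2.6 × 10² J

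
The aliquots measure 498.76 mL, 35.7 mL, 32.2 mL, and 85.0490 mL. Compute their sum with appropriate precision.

498.76 mL + 35.7 mL + 32.2 mL + 85.0490 mL = 651.7090 mL.
Addition/subtraction keeps the fewest decimal places: 498.76 → 2 decimal places, 35.7 → 1 decimal place, 32.2 → 1 decimal place, 85.0490 → 4 decimal places; limit is 1.
Rounded to 1 decimal place: 651.7 mL.

651.7 mL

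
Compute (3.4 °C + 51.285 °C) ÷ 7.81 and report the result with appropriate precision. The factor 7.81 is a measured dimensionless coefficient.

3.4 °C + 51.285 °C = 54.685 °C; the sum is limited to 1 decimal place (3 s.f.).
Carrying full precision, 54.685 ÷ 7.81 = 7.0019206146… °C; 7.81 has 3 s.f., so the result keeps min(3, 3) = 3 s.f.
Rounded to 3 significant figures: 7.00 °C.

7.00 °C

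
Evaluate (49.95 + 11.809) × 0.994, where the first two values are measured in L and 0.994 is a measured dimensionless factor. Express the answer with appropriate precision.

49.95 L + 11.809 L = 61.759 L; the sum is limited to 2 decimal places (4 s.f.).
Carrying full precision, 61.759 × 0.994 = 61.388446 L; 0.994 has 3 s.f., so the result keeps min(4, 3) = 3 s.f.
Rounded to 3 significant figures: 61.4 L.

61.4 L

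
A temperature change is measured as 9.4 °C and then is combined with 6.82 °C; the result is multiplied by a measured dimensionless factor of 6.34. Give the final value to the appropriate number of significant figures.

9.4 °C + 6.82 °C = 16.22 °C; the sum is limited to 1 decimal place (3 s.f.).
Carrying full precision, 16.22 × 6.34 = 102.8348 °C; 6.34 has 3 s.f., so the result keeps min(3, 3) = 3 s.f.
Rounded to 3 significant figures: 103 °C.

103 °C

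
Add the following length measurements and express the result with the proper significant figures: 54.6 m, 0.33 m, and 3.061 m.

54.6 m + 0.33 m + 3.061 m = 57.991 m.
Addition/subtraction keeps the fewest decimal places: 54.6 → 1 decimal place, 0.33 → 2 decimal places, 3.061 → 3 decimal places; limit is 1.
Rounded to 1 decimal place: 58.0 m.

58.0 m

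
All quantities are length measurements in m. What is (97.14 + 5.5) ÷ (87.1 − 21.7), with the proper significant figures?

97.14 + 5.5 = 102.64, limited to 1 d.p. → 4 s.f.; 87.1 − 21.7 = 65.4, limited to 1 d.p. → 3 s.f.
Carrying full precision, 102.64 ÷ 65.4 = 1.56941896024…; keep min(4, 3) = 3 s.f.
Rounded to 3 significant figures: 1.57.

1.57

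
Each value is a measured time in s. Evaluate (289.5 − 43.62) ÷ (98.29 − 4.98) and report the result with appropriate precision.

289.5 − 43.62 = 245.88, limited to 1 d.p. → 4 s.f.; 98.29 − 4.98 = 93.31, limited to 2 d.p. → 4 s.f.
Carrying full precision, 245.88 ÷ 93.31 = 2.63508734326…; keep min(4, 4) = 4 s.f.
Rounded to 4 significant figures: 2.635.

2.635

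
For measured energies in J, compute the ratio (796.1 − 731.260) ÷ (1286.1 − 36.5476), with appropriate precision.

796.1 − 731.260 = 64.840, limited to 1 d.p. → 3 s.f.; 1286.1 − 36.5476 = 1249.5524, limited to 1 d.p. → 5 s.f.
Carrying full precision, 64.840 ÷ 1249.5524 = 0.0518905809792…; keep min(3, 5) = 3 s.f.
Rounded to 3 significant figures: 0.0519.

0.0519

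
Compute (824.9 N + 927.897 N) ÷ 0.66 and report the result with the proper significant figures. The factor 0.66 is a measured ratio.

2.7 × 10³ N

824.9 N + 927.897 N = 1752.797 N; the sum is limited to 1 decimal place (5 s.f.).
Carrying full precision, 1752.797 ÷ 0.66 = 2655.7530303… N; 0.66 has 2 s.f., so the result keeps min(5, 2) = 2 s.f.
Rounded to 2 significant figures: 2.7 × 10³ N.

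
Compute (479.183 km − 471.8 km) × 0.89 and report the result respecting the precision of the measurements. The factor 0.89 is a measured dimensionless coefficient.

479.183 km − 471.8 km = 7.383 km; the difference is limited to 1 decimal place (2 s.f.).
Carrying full precision, 7.383 × 0.89 = 6.57087 km; 0.89 has 2 s.f., so the result keeps min(2, 2) = 2 s.f.
Rounded to 2 significant figures: 6.6 km.

6.6 km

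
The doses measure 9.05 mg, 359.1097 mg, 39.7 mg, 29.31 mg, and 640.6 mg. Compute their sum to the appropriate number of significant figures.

9.05 mg + 359.1097 mg + 39.7 mg + 29.31 mg + 640.6 mg = 1077.7697 mg.
Addition/subtraction keeps the fewest decimal places: 9.05 → 2 decimal places, 359.1097 → 4 decimal places, 39.7 → 1 decimal place, 29.31 → 2 decimal places, 640.6 → 1 decimal place; limit is 1.
Rounded to 1 decimal place: 1077.8 mg.

1077.8 mg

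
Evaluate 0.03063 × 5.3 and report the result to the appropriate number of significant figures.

0.16

0.03063 × 5.3 = 0.162339
Multiplication/division keeps the fewest significant figures: 0.03063 → 4 s.f., 5.3 → 2 s.f.; limit is 2.
Rounded to 2 significant figures: 0.16.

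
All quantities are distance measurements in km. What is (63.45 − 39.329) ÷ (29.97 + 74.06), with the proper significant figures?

2.319 × 10⁻¹

63.45 − 39.329 = 24.121, limited to 2 d.p. → 4 s.f.; 29.97 + 74.06 = 104.03, limited to 2 d.p. → 5 s.f.
Carrying full precision, 24.121 ÷ 104.03 = 0.23186580794…; keep min(4, 5) = 4 s.f.
Rounded to 4 significant figures: 2.319 × 10⁻¹.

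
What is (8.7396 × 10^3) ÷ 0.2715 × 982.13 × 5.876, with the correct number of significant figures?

1.858 × 10^8

(8.7396 × 10^3) ÷ 0.2715 × 982.13 × 5.876 = 185768676.217…
Multiplication/division keeps the fewest significant figures: 8.7396 × 10^3 → 5 s.f., 0.2715 → 4 s.f., 982.13 → 5 s.f., 5.876 → 4 s.f.; limit is 4.
Rounded to 4 significant figures: 1.858 × 10^8.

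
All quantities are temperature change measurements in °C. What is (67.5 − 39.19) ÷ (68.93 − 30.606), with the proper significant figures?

0.739

67.5 − 39.19 = 28.31, limited to 1 d.p. → 3 s.f.; 68.93 − 30.606 = 38.324, limited to 2 d.p. → 4 s.f.
Carrying full precision, 28.31 ÷ 38.324 = 0.738701596911…; keep min(3, 4) = 3 s.f.
Rounded to 3 significant figures: 0.739.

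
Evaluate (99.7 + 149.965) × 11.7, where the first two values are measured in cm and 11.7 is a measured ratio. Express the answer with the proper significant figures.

2.92 × 10^3 cm

99.7 cm + 149.965 cm = 249.665 cm; the sum is limited to 1 decimal place (4 s.f.).
Carrying full precision, 249.665 × 11.7 = 2921.0805 cm; 11.7 has 3 s.f., so the result keeps min(4, 3) = 3 s.f.
Rounded to 3 significant figures: 2.92 × 10^3 cm.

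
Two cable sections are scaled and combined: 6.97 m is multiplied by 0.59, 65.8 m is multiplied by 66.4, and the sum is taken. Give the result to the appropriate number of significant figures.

4.37 × 10^3 m

6.97 × 0.59 = 4.1123 → 4.1 m (2 s.f., last digit at the 10^-1 place).
65.8 × 66.4 = 4369.12 → 4.37 × 10^3 m (3 s.f., last digit at the 10^1 place).
Sum: 4373.2323 m; keep the coarser place, 10^1.
Result: 4.37 × 10^3 m.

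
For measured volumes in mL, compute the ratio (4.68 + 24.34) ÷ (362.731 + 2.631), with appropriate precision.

4.68 + 24.34 = 29.02, limited to 2 d.p. → 4 s.f.; 362.731 + 2.631 = 365.362, limited to 3 d.p. → 6 s.f.
Carrying full precision, 29.02 ÷ 365.362 = 0.0794280740745…; keep min(4, 6) = 4 s.f.
Rounded to 4 significant figures: 0.07943.

0.07943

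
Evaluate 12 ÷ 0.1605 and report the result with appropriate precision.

12 ÷ 0.1605 = 74.7663551402…
Multiplication/division keeps the fewest significant figures: 12 → 2 s.f., 0.1605 → 4 s.f.; limit is 2.
Rounded to 2 significant figures: 75.

75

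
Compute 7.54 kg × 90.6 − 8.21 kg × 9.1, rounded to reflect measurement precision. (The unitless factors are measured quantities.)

7.54 × 90.6 = 683.124 → 683 kg (3 s.f., last digit at the 10^0 place).
8.21 × 9.1 = 74.711 → 75 kg (2 s.f., last digit at the 10^0 place).
Difference: 608.413 kg; keep the coarser place, 10^0.
Result: 608 kg.

608 kg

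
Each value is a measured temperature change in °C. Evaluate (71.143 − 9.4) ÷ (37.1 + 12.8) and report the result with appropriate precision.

1.24

71.143 − 9.4 = 61.743, limited to 1 d.p. → 3 s.f.; 37.1 + 12.8 = 49.9, limited to 1 d.p. → 3 s.f.
Carrying full precision, 61.743 ÷ 49.9 = 1.23733466934…; keep min(3, 3) = 3 s.f.
Rounded to 3 significant figures: 1.24.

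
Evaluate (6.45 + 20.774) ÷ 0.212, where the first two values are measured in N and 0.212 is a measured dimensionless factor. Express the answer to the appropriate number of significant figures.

6.45 N + 20.774 N = 27.224 N; the sum is limited to 2 decimal places (4 s.f.).
Carrying full precision, 27.224 ÷ 0.212 = 128.41509434… N; 0.212 has 3 s.f., so the result keeps min(4, 3) = 3 s.f.
Rounded to 3 significant figures: 128 N.

128 N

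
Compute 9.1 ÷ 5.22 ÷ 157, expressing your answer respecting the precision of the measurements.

0.011

9.1 ÷ 5.22 ÷ 157 = 0.0111037899309…
Multiplication/division keeps the fewest significant figures: 9.1 → 2 s.f., 5.22 → 3 s.f., 157 → 3 s.f.; limit is 2.
Rounded to 2 significant figures: 0.011.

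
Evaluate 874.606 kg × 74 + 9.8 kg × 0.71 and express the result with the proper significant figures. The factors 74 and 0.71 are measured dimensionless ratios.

6.5 × 10⁴ kg

874.606 × 74 = 64720.844 → 6.5 × 10⁴ kg (2 s.f., last digit at the 10^3 place).
9.8 × 0.71 = 6.958 → 7.0 kg (2 s.f., last digit at the 10^-1 place).
Sum: 64727.802 kg; keep the coarser place, 10^3.
Result: 6.5 × 10⁴ kg.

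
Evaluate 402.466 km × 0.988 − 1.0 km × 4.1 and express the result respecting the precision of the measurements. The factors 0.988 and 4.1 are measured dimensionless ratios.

402.466 × 0.988 = 397.636408 → 398 km (3 s.f., last digit at the 10^0 place).
1.0 × 4.1 = 4.1 → 4.1 km (2 s.f., last digit at the 10^-1 place).
Difference: 393.536408 km; keep the coarser place, 10^0.
Result: 394 km.

394 km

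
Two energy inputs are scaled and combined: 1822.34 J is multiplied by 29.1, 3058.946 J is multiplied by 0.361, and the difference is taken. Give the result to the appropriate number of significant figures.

5.19 × 10⁴ J

1822.34 × 29.1 = 53030.094 → 5.30 × 10⁴ J (3 s.f., last digit at the 10^2 place).
3058.946 × 0.361 = 1104.279506 → 1.10 × 10³ J (3 s.f., last digit at the 10^1 place).
Difference: 51925.814494 J; keep the coarser place, 10^2.
Result: 5.19 × 10⁴ J.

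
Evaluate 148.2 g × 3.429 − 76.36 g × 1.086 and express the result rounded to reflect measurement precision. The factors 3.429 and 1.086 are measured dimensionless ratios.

148.2 × 3.429 = 508.1778 → 508.2 g (4 s.f., last digit at the 10^-1 place).
76.36 × 1.086 = 82.92696 → 82.93 g (4 s.f., last digit at the 10^-2 place).
Difference: 425.25084 g; keep the coarser place, 10^-1.
Result: 4.253 × 10^2 g.

4.253 × 10^2 g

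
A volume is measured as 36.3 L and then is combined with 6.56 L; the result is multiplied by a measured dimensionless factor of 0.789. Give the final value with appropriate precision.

33.8 L

36.3 L + 6.56 L = 42.86 L; the sum is limited to 1 decimal place (3 s.f.).
Carrying full precision, 42.86 × 0.789 = 33.81654 L; 0.789 has 3 s.f., so the result keeps min(3, 3) = 3 s.f.
Rounded to 3 significant figures: 33.8 L.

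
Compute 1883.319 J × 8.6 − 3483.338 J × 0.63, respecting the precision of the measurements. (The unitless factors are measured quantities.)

1.4 × 10^4 J

1883.319 × 8.6 = 16196.5434 → 1.6 × 10^4 J (2 s.f., last digit at the 10^3 place).
3483.338 × 0.63 = 2194.50294 → 2.2 × 10^3 J (2 s.f., last digit at the 10^2 place).
Difference: 14002.04046 J; keep the coarser place, 10^3.
Result: 1.4 × 10^4 J.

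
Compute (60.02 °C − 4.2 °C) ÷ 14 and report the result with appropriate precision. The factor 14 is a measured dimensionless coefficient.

4.0 °C

60.02 °C − 4.2 °C = 55.82 °C; the difference is limited to 1 decimal place (3 s.f.).
Carrying full precision, 55.82 ÷ 14 = 3.98714285714… °C; 14 has 2 s.f., so the result keeps min(3, 2) = 2 s.f.
Rounded to 2 significant figures: 4.0 °C.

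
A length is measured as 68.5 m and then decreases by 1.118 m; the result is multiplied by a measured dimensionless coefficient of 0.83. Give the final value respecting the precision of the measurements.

68.5 m − 1.118 m = 67.382 m; the difference is limited to 1 decimal place (3 s.f.).
Carrying full precision, 67.382 × 0.83 = 55.92706 m; 0.83 has 2 s.f., so the result keeps min(3, 2) = 2 s.f.
Rounded to 2 significant figures: 56 m.

56 m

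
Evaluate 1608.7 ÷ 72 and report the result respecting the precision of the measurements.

1608.7 ÷ 72 = 22.3430555556…
Multiplication/division keeps the fewest significant figures: 1608.7 → 5 s.f., 72 → 2 s.f.; limit is 2.
Rounded to 2 significant figures: 22.

22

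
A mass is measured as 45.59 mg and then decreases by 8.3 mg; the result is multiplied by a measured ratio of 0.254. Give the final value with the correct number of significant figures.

45.59 mg − 8.3 mg = 37.29 mg; the difference is limited to 1 decimal place (3 s.f.).
Carrying full precision, 37.29 × 0.254 = 9.47166 mg; 0.254 has 3 s.f., so the result keeps min(3, 3) = 3 s.f.
Rounded to 3 significant figures: 9.47 mg.

9.47 mg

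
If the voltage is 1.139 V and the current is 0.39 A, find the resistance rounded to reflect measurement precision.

2.9 Ω

resistance = 1.139 V ÷ 0.39 A = 2.92051282051… Ω.
1.139 has 4 significant figures; 0.39 has 2.
Division/multiplication keeps the fewest: 2 significant figures.
Rounded: 2.9 Ω.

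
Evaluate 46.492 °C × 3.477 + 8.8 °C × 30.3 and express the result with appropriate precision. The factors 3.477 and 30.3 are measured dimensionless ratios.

46.492 × 3.477 = 161.652684 → 161.7 °C (4 s.f., last digit at the 10^-1 place).
8.8 × 30.3 = 266.64 → 2.7 × 10² °C (2 s.f., last digit at the 10^1 place).
Sum: 428.292684 °C; keep the coarser place, 10^1.
Result: 4.3 × 10² °C.

4.3 × 10² °C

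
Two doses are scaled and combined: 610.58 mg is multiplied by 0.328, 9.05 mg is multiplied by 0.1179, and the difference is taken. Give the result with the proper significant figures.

610.58 × 0.328 = 200.27024 → 2.00 × 10² mg (3 s.f., last digit at the 10^0 place).
9.05 × 0.1179 = 1.066995 → 1.07 mg (3 s.f., last digit at the 10^-2 place).
Difference: 199.203245 mg; keep the coarser place, 10^0.
Result: 199 mg.

199 mg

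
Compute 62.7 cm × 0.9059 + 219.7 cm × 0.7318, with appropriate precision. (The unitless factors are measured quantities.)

217.6 cm

62.7 × 0.9059 = 56.79993 → 56.8 cm (3 s.f., last digit at the 10^-1 place).
219.7 × 0.7318 = 160.77646 → 160.8 cm (4 s.f., last digit at the 10^-1 place).
Sum: 217.57639 cm; keep the coarser place, 10^-1.
Result: 217.6 cm.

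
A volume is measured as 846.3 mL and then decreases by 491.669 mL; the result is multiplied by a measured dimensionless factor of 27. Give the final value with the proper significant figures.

9.6 × 10^3 mL

846.3 mL − 491.669 mL = 354.631 mL; the difference is limited to 1 decimal place (4 s.f.).
Carrying full precision, 354.631 × 27 = 9575.037 mL; 27 has 2 s.f., so the result keeps min(4, 2) = 2 s.f.
Rounded to 2 significant figures: 9.6 × 10^3 mL.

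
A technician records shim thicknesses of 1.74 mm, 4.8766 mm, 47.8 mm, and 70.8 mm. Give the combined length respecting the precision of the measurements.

1.74 mm + 4.8766 mm + 47.8 mm + 70.8 mm = 125.2166 mm.
Addition/subtraction keeps the fewest decimal places: 1.74 → 2 decimal places, 4.8766 → 4 decimal places, 47.8 → 1 decimal place, 70.8 → 1 decimal place; limit is 1.
Rounded to 1 decimal place: 125.2 mm.

125.2 mm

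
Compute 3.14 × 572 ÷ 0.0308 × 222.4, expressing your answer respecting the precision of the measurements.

3.14 × 572 ÷ 0.0308 × 222.4 = 12969097.1429…
Multiplication/division keeps the fewest significant figures: 3.14 → 3 s.f., 572 → 3 s.f., 0.0308 → 3 s.f., 222.4 → 4 s.f.; limit is 3.
Rounded to 3 significant figures: 1.30 × 10^7.

1.30 × 10^7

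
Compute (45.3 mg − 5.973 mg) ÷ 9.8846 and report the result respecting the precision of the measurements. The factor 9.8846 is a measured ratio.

3.98 mg

45.3 mg − 5.973 mg = 39.327 mg; the difference is limited to 1 decimal place (3 s.f.).
Carrying full precision, 39.327 ÷ 9.8846 = 3.97861319629… mg; 9.8846 has 5 s.f., so the result keeps min(3, 5) = 3 s.f.
Rounded to 3 significant figures: 3.98 mg.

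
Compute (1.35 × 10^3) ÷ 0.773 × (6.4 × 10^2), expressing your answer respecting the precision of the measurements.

1.1 × 10^6

(1.35 × 10^3) ÷ 0.773 × (6.4 × 10^2) = 1117723.15653…
Multiplication/division keeps the fewest significant figures: 1.35 × 10^3 → 3 s.f., 0.773 → 3 s.f., 6.4 × 10^2 → 2 s.f.; limit is 2.
Rounded to 2 significant figures: 1.1 × 10^6.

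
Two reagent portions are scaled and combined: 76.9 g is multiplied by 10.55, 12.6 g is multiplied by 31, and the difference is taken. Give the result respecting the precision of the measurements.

4.2 × 10^2 g

76.9 × 10.55 = 811.295 → 811 g (3 s.f., last digit at the 10^0 place).
12.6 × 31 = 390.6 → 3.9 × 10^2 g (2 s.f., last digit at the 10^1 place).
Difference: 420.695 g; keep the coarser place, 10^1.
Result: 4.2 × 10^2 g.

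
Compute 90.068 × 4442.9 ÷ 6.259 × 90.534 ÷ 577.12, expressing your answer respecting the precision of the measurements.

90.068 × 4442.9 ÷ 6.259 × 90.534 ÷ 577.12 = 10029.4632155…
Multiplication/division keeps the fewest significant figures: 90.068 → 5 s.f., 4442.9 → 5 s.f., 6.259 → 4 s.f., 90.534 → 5 s.f., 577.12 → 5 s.f.; limit is 4.
Rounded to 4 significant figures: 1.003 × 10^4.

1.003 × 10^4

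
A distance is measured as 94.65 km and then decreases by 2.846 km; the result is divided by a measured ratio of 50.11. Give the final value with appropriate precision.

94.65 km − 2.846 km = 91.804 km; the difference is limited to 2 decimal places (4 s.f.).
Carrying full precision, 91.804 ÷ 50.11 = 1.83204949112… km; 50.11 has 4 s.f., so the result keeps min(4, 4) = 4 s.f.
Rounded to 4 significant figures: 1.832 km.

1.832 km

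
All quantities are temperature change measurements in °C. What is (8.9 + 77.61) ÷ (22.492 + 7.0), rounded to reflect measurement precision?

2.93

8.9 + 77.61 = 86.51, limited to 1 d.p. → 3 s.f.; 22.492 + 7.0 = 29.492, limited to 1 d.p. → 3 s.f.
Carrying full precision, 86.51 ÷ 29.492 = 2.93333785433…; keep min(3, 3) = 3 s.f.
Rounded to 3 significant figures: 2.93.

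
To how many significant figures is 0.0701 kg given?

3

0.0701: leading zeros are not significant; zeros between nonzero digits are significant.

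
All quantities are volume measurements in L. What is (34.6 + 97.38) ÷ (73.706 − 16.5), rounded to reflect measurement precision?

34.6 + 97.38 = 131.98, limited to 1 d.p. → 4 s.f.; 73.706 − 16.5 = 57.206, limited to 1 d.p. → 3 s.f.
Carrying full precision, 131.98 ÷ 57.206 = 2.30710065378…; keep min(4, 3) = 3 s.f.
Rounded to 3 significant figures: 2.31.

2.31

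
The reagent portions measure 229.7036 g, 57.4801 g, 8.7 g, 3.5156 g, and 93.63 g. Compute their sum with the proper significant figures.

229.7036 g + 57.4801 g + 8.7 g + 3.5156 g + 93.63 g = 393.0293 g.
Addition/subtraction keeps the fewest decimal places: 229.7036 → 4 decimal places, 57.4801 → 4 decimal places, 8.7 → 1 decimal place, 3.5156 → 4 decimal places, 93.63 → 2 decimal places; limit is 1.
Rounded to 1 decimal place: 393.0 g.

393.0 g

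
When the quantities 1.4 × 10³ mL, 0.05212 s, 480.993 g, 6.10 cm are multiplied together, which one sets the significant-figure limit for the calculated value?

1.4 × 10³ mL → 2 s.f.; 0.05212 s → 4 s.f.; 480.993 g → 6 s.f.; 6.10 cm → 3 s.f.
The fewest is 2 significant figures, from 1.4 × 10³ mL.

1.4 × 10³ mL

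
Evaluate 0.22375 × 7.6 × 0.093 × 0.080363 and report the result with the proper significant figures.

0.22375 × 7.6 × 0.093 × 0.080363 = 0.0127091271795
Multiplication/division keeps the fewest significant figures: 0.22375 → 5 s.f., 7.6 → 2 s.f., 0.093 → 2 s.f., 0.080363 → 5 s.f.; limit is 2.
Rounded to 2 significant figures: 0.013.

0.013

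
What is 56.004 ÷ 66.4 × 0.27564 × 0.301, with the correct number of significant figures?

56.004 ÷ 66.4 × 0.27564 × 0.301 = 0.0699777064843…
Multiplication/division keeps the fewest significant figures: 56.004 → 5 s.f., 66.4 → 3 s.f., 0.27564 → 5 s.f., 0.301 → 3 s.f.; limit is 3.
Rounded to 3 significant figures: 7.00 × 10⁻².

7.00 × 10⁻²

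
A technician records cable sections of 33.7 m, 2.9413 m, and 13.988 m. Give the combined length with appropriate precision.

33.7 m + 2.9413 m + 13.988 m = 50.6293 m.
Addition/subtraction keeps the fewest decimal places: 33.7 → 1 decimal place, 2.9413 → 4 decimal places, 13.988 → 3 decimal places; limit is 1.
Rounded to 1 decimal place: 50.6 m.

50.6 m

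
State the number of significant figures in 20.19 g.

20.19: zeros between nonzero digits are significant.

4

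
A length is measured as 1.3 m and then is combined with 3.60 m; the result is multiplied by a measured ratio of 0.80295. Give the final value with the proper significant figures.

3.9 m

1.3 m + 3.60 m = 4.90 m; the sum is limited to 1 decimal place (2 s.f.).
Carrying full precision, 4.90 × 0.80295 = 3.934455 m; 0.80295 has 5 s.f., so the result keeps min(2, 5) = 2 s.f.
Rounded to 2 significant figures: 3.9 m.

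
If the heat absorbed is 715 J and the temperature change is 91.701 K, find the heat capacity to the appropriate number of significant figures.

heat capacity = 715 J ÷ 91.701 K = 7.79707963926… J/K.
715 has 3 significant figures; 91.701 has 5.
Division/multiplication keeps the fewest: 3 significant figures.
Rounded: 7.80 J/K.

7.80 J/K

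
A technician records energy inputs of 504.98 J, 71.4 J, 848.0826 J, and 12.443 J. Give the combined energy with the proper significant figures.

1436.9 J

504.98 J + 71.4 J + 848.0826 J + 12.443 J = 1436.9056 J.
Addition/subtraction keeps the fewest decimal places: 504.98 → 2 decimal places, 71.4 → 1 decimal place, 848.0826 → 4 decimal places, 12.443 → 3 decimal places; limit is 1.
Rounded to 1 decimal place: 1436.9 J.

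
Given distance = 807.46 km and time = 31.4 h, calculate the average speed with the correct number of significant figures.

25.7 km/h

average speed = 807.46 km ÷ 31.4 h = 25.7152866242… km/h.
807.46 has 5 significant figures; 31.4 has 3.
Division/multiplication keeps the fewest: 3 significant figures.
Rounded: 25.7 km/h.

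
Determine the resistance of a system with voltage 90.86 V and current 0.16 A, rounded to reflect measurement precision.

resistance = 90.86 V ÷ 0.16 A = 567.875 Ω.
90.86 has 4 significant figures; 0.16 has 2.
Division/multiplication keeps the fewest: 2 significant figures.
Rounded: 5.7 × 10² Ω.

5.7 × 10² Ω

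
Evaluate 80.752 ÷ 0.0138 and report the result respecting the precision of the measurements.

5.85 × 10³

80.752 ÷ 0.0138 = 5851.5942029…
Multiplication/division keeps the fewest significant figures: 80.752 → 5 s.f., 0.0138 → 3 s.f.; limit is 3.
Rounded to 3 significant figures: 5.85 × 10³.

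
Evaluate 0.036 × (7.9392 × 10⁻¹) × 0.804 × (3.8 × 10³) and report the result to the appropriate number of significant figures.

0.036 × (7.9392 × 10⁻¹) × 0.804 × (3.8 × 10³) = 87.321037824
Multiplication/division keeps the fewest significant figures: 0.036 → 2 s.f., 7.9392 × 10⁻¹ → 5 s.f., 0.804 → 3 s.f., 3.8 × 10³ → 2 s.f.; limit is 2.
Rounded to 2 significant figures: 87.

87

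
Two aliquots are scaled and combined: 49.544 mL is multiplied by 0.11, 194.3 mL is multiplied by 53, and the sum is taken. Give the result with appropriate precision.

1.0 × 10^4 mL

49.544 × 0.11 = 5.44984 → 5.4 mL (2 s.f., last digit at the 10^-1 place).
194.3 × 53 = 10297.9 → 1.0 × 10^4 mL (2 s.f., last digit at the 10^3 place).
Sum: 10303.34984 mL; keep the coarser place, 10^3.
Result: 1.0 × 10^4 mL.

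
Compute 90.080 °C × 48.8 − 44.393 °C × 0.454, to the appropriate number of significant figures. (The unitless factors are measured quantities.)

4.38 × 10³ °C

90.080 × 48.8 = 4395.904 → 4.40 × 10³ °C (3 s.f., last digit at the 10^1 place).
44.393 × 0.454 = 20.154422 → 20.2 °C (3 s.f., last digit at the 10^-1 place).
Difference: 4375.749578 °C; keep the coarser place, 10^1.
Result: 4.38 × 10³ °C.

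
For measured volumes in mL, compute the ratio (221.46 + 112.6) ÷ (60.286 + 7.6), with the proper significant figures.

221.46 + 112.6 = 334.06, limited to 1 d.p. → 4 s.f.; 60.286 + 7.6 = 67.886, limited to 1 d.p. → 3 s.f.
Carrying full precision, 334.06 ÷ 67.886 = 4.92089679757…; keep min(4, 3) = 3 s.f.
Rounded to 3 significant figures: 4.92.

4.92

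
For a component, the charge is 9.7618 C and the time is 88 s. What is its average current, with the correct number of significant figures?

0.11 A

average current = 9.7618 C ÷ 88 s = 0.110929545455… A.
9.7618 has 5 significant figures; 88 has 2.
Division/multiplication keeps the fewest: 2 significant figures.
Rounded: 0.11 A.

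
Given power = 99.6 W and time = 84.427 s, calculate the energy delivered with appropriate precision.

8.41 × 10^3 J

energy delivered = 99.6 W × 84.427 s = 8408.9292 J.
99.6 has 3 significant figures; 84.427 has 5.
Division/multiplication keeps the fewest: 3 significant figures.
Rounded: 8.41 × 10^3 J.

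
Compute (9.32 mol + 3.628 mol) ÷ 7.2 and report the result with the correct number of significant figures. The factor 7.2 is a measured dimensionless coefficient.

9.32 mol + 3.628 mol = 12.948 mol; the sum is limited to 2 decimal places (4 s.f.).
Carrying full precision, 12.948 ÷ 7.2 = 1.79833333333… mol; 7.2 has 2 s.f., so the result keeps min(4, 2) = 2 s.f.
Rounded to 2 significant figures: 1.8 mol.

1.8 mol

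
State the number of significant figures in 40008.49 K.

40008.49: zeros between nonzero digits are significant.

7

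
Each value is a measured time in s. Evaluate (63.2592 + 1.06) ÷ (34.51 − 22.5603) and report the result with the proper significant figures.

5.382

63.2592 + 1.06 = 64.3192, limited to 2 d.p. → 4 s.f.; 34.51 − 22.5603 = 11.9497, limited to 2 d.p. → 4 s.f.
Carrying full precision, 64.3192 ÷ 11.9497 = 5.38249495803…; keep min(4, 4) = 4 s.f.
Rounded to 4 significant figures: 5.382.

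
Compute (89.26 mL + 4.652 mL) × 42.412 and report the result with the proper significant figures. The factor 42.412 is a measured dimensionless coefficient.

3983 mL

89.26 mL + 4.652 mL = 93.912 mL; the sum is limited to 2 decimal places (4 s.f.).
Carrying full precision, 93.912 × 42.412 = 3982.995744 mL; 42.412 has 5 s.f., so the result keeps min(4, 5) = 4 s.f.
Rounded to 4 significant figures: 3983 mL.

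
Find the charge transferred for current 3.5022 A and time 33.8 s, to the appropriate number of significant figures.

charge transferred = 3.5022 A × 33.8 s = 118.37436 C.
3.5022 has 5 significant figures; 33.8 has 3.
Division/multiplication keeps the fewest: 3 significant figures.
Rounded: 1.18 × 10² C.

1.18 × 10² C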